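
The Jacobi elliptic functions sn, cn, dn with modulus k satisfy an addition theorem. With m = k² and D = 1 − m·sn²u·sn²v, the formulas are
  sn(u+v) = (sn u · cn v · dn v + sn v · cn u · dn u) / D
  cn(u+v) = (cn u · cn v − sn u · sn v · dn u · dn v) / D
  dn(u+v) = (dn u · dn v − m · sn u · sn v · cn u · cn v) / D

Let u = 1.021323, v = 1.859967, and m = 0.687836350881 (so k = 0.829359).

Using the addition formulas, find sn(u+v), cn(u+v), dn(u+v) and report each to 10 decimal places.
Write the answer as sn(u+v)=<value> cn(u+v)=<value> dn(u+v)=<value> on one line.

sn(u+v)=0.8799539920 cn(u+v)=-0.4750589141 dn(u+v)=0.6836630934

sn u = 0.7975578082896148, cn u = 0.6032425237301048, dn u = 0.7499789051355569
sn v = 0.9938418288813238, cn v = 0.1108080284357839, dn v = 0.5662236238030066
m = k² = 0.687836350881
D = 1 − m·sn²u·sn²v = 0.5678405550452953
sn(u+v) = (sn u·cn v·dn v + sn v·cn u·dn u)/D = 0.4996735632598372/0.5678405550452953 = 0.8799539920497215
cn(u+v) = (cn u·cn v − sn u·sn v·dn u·dn v)/D = -0.2697577174676686/0.5678405550452953 = -0.4750589141104067
dn(u+v) = (dn u·dn v − m·sn u·sn v·cn u·cn v)/D = 0.3882116304202571/0.5678405550452953 = 0.683663093400031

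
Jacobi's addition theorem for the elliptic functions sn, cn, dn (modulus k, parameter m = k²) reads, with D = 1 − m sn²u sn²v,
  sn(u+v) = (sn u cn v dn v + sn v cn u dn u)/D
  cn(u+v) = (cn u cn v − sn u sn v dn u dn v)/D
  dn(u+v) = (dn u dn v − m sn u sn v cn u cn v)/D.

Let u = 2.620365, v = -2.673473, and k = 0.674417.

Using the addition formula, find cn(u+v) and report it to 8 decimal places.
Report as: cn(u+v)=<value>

cn(u+v)=0.99859070

sn u = 0.813880694208021, cn u = -0.5810320263079049, dn u = 0.8358913237748203
sn v = -0.7871050246466294, cn v = -0.6168190011470374, dn v = 0.8474739343742203
m = k² = 0.454838289889
D = 1 − m·sn²u·sn²v = 0.8133431719758605
cn(u+v) = (cn u·cn v − sn u·sn v·dn u·dn v)/D = 0.8121969306220483/0.8133431719758605 = 0.9985907039078872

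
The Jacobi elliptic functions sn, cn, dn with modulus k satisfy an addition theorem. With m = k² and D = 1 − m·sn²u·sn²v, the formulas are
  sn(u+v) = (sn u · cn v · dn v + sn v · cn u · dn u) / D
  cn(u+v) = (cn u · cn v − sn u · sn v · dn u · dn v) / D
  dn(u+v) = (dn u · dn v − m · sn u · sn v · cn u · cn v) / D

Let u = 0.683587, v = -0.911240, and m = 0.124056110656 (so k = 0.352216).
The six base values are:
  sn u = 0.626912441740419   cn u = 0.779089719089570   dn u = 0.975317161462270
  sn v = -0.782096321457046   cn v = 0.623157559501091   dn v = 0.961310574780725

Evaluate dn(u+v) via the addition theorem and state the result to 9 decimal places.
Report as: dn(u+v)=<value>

m = k² = 0.124056110656
D = 1 − m·sn²u·sn²v = 0.970176924662664
dn(u+v) = (dn u·dn v − m·sn u·sn v·cn u·cn v)/D = 0.9671131898118033/0.970176924662664 = 0.9968420864555958

dn(u+v)=0.996842086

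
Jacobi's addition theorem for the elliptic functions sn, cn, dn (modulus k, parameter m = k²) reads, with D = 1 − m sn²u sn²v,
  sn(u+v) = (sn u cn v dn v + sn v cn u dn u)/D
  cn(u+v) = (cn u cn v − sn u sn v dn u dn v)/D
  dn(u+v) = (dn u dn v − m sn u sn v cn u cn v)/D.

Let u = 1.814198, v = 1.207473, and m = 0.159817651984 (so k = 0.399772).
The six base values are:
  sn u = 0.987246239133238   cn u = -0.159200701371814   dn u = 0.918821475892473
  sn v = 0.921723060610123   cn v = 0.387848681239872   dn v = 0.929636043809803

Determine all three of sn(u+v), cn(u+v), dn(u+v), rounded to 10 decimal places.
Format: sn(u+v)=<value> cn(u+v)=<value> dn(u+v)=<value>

sn(u+v)=0.2548597489 cn(u+v)=-0.9669780289 dn(u+v)=0.9947961025

m = k² = 0.159817651984
D = 1 − m·sn²u·sn²v = 0.867664419048224
sn(u+v) = (sn u·cn v·dn v + sn v·cn u·dn u)/D = 0.2211327359620004/0.867664419048224 = 0.2548597488929761
cn(u+v) = (cn u·cn v − sn u·sn v·dn u·dn v)/D = -0.8390124296863857/0.867664419048224 = -0.9669780289097623
dn(u+v) = (dn u·dn v − m·sn u·sn v·cn u·cn v)/D = 0.8631491823184087/0.867664419048224 = 0.9947961024669327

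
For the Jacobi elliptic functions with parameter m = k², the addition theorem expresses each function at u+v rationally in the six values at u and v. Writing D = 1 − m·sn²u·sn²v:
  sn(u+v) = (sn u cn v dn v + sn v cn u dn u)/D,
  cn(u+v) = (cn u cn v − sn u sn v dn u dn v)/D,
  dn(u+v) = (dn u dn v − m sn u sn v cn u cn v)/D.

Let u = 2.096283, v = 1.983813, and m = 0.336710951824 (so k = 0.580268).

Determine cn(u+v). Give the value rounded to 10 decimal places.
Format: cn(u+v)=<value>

sn u = 0.9566501517374144, cn u = -0.2912395700806847, dn u = 0.8317746300223496
sn v = 0.9795649574009625, cn v = -0.2011280543137893, dn v = 0.8227453105381571
m = k² = 0.336710951824
D = 1 − m·sn²u·sn²v = 0.7043145102770598
cn(u+v) = (cn u·cn v − sn u·sn v·dn u·dn v)/D = -0.582717985946976/0.7043145102770598 = -0.8273547931275038

cn(u+v)=-0.8273547931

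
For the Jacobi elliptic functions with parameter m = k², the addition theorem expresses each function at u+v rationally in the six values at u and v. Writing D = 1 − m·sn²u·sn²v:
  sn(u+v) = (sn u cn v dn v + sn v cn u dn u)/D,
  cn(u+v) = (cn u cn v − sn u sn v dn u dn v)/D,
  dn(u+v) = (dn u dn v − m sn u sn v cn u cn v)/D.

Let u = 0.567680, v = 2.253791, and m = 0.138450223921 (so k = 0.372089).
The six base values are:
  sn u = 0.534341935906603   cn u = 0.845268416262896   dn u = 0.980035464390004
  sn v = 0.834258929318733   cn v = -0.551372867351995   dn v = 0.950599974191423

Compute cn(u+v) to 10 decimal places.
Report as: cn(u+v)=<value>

m = k² = 0.138450223921
D = 1 − m·sn²u·sn²v = 0.9724872558793431
cn(u+v) = (cn u·cn v − sn u·sn v·dn u·dn v)/D = -0.8813559494430262/0.9724872558793431 = -0.9062904877309532

cn(u+v)=-0.9062904877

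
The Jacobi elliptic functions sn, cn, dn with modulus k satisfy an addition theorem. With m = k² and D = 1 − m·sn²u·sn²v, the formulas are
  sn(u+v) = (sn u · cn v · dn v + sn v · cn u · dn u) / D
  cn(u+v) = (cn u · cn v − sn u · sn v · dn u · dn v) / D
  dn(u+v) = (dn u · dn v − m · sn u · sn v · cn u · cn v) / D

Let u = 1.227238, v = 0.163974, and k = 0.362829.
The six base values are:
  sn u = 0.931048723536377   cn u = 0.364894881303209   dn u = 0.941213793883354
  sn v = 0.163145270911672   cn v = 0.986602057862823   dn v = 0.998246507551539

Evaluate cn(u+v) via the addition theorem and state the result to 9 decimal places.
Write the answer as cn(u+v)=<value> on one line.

m = k² = 0.131644883241
D = 1 − m·sn²u·sn²v = 0.9969626294304599
cn(u+v) = (cn u·cn v − sn u·sn v·dn u·dn v)/D = 0.2172899368598001/0.9969626294304599 = 0.2179519376608253

cn(u+v)=0.217951938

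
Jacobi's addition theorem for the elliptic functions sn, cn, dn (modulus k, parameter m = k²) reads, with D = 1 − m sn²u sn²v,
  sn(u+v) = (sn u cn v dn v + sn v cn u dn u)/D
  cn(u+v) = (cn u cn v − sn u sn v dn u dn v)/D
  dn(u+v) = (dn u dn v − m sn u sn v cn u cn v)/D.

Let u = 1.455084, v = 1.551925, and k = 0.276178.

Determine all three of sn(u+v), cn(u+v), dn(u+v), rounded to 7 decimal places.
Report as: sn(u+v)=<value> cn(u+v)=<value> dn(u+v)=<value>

sn u = 0.9900276916680063, cn u = 0.1408728850081488, dn u = 0.9618936471882759
sn v = 0.9988370920538868, cn v = 0.04821269062534553, dn v = 0.9611987354946727
m = k² = 0.076274287684
D = 1 − m·sn²u·sn²v = 0.9254131668166214
sn(u+v) = (sn u·cn v·dn v + sn v·cn u·dn u)/D = 0.1812269943973946/0.9254131668166214 = 0.1958336026499462
cn(u+v) = (cn u·cn v − sn u·sn v·dn u·dn v)/D = -0.9074945210959979/0.9254131668166214 = -0.9806371398601743
dn(u+v) = (dn u·dn v − m·sn u·sn v·cn u·cn v)/D = 0.9240586755395934/0.9254131668166214 = 0.998536338874789

sn(u+v)=0.1958336 cn(u+v)=-0.9806371 dn(u+v)=0.9985363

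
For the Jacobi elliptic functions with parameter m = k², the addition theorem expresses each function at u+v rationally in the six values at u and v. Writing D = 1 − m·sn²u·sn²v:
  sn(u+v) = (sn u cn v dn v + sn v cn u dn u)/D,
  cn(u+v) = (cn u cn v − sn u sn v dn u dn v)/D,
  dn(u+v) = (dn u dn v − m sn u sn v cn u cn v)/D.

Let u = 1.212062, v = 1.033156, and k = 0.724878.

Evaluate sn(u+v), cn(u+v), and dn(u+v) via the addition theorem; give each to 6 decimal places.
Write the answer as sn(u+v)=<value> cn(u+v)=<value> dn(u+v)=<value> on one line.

sn u = 0.8894469789307623, cn u = 0.4570383700204395, dn u = 0.7644014827332492
sn v = 0.8167502053142816, cn v = 0.5769914229163886, dn v = 0.8059054533463239
m = k² = 0.525448114884
D = 1 − m·sn²u·sn²v = 0.722700892608484
sn(u+v) = (sn u·cn v·dn v + sn v·cn u·dn u)/D = 0.6989338318264461/0.722700892608484 = 0.9671135582851515
cn(u+v) = (cn u·cn v − sn u·sn v·dn u·dn v)/D = -0.1838153391463855/0.722700892608484 = -0.2543449731782268
dn(u+v) = (dn u·dn v − m·sn u·sn v·cn u·cn v)/D = 0.5153743387860224/0.722700892608484 = 0.7131225989300408

sn(u+v)=0.967114 cn(u+v)=-0.254345 dn(u+v)=0.713123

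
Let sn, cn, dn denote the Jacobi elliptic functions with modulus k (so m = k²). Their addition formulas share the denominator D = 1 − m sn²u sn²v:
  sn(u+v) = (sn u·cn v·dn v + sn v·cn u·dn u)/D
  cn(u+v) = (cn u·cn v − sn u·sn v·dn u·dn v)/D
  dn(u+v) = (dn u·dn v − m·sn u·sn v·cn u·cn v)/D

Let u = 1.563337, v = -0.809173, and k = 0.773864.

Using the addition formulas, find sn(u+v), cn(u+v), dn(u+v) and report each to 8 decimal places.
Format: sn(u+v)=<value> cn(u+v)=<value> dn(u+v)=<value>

sn(u+v)=0.65662264 cn(u+v)=0.75421927 dn(u+v)=0.86127648

sn u = 0.9695463018600868, cn u = 0.244908081837716, dn u = 0.6611009323766596
sn v = -0.6912804837088265, cn v = 0.7225865296580686, dn v = 0.8448792353324278
m = k² = 0.598865490496
D = 1 − m·sn²u·sn²v = 0.7309859343761041
sn(u+v) = (sn u·cn v·dn v + sn v·cn u·dn u)/D = 0.4799819169825879/0.7309859343761041 = 0.6566226440352126
cn(u+v) = (cn u·cn v − sn u·sn v·dn u·dn v)/D = 0.5513236759159053/0.7309859343761041 = 0.7542192674151241
dn(u+v) = (dn u·dn v − m·sn u·sn v·cn u·cn v)/D = 0.6295809901616231/0.7309859343761041 = 0.8612764768161646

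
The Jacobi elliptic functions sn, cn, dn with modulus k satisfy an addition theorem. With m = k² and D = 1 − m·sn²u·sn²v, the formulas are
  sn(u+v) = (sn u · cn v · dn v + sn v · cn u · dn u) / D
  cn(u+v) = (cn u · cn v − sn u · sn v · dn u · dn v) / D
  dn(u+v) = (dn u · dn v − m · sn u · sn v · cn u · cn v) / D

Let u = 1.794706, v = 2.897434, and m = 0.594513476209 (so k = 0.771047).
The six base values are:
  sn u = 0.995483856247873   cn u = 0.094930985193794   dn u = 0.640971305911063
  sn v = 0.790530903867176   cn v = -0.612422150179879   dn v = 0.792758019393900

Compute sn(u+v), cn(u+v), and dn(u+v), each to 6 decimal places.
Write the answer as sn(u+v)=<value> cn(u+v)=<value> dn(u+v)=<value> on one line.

m = k² = 0.594513476209
D = 1 − m·sn²u·sn²v = 0.6318135080898142
sn(u+v) = (sn u·cn v·dn v + sn v·cn u·dn u)/D = -0.4352077172839439/0.6318135080898142 = -0.6888230652106884
cn(u+v) = (cn u·cn v − sn u·sn v·dn u·dn v)/D = -0.4580202526321914/0.6318135080898142 = -0.7249295033544653
dn(u+v) = (dn u·dn v − m·sn u·sn v·cn u·cn v)/D = 0.5353354405301377/0.6318135080898142 = 0.8472997707007527

sn(u+v)=-0.688823 cn(u+v)=-0.724930 dn(u+v)=0.847300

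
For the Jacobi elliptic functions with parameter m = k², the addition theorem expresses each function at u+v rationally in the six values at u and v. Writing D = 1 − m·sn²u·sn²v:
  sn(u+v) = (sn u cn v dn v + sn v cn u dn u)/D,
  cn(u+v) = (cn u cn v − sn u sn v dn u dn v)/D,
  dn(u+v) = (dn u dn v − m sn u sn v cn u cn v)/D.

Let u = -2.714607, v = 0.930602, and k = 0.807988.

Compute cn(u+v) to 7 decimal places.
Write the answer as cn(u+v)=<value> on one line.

cn(u+v)=0.1341867

sn u = -0.9063099510951953, cn u = -0.4226136208711506, dn u = 0.6809955377899379
sn v = 0.7563276755706571, cn v = 0.654192973950261, dn v = 0.791550557478175
m = k² = 0.652844608144
D = 1 − m·sn²u·sn²v = 0.6932508956121948
cn(u+v) = (cn u·cn v − sn u·sn v·dn u·dn v)/D = 0.09302507466039041/0.6932508956121948 = 0.1341867356381011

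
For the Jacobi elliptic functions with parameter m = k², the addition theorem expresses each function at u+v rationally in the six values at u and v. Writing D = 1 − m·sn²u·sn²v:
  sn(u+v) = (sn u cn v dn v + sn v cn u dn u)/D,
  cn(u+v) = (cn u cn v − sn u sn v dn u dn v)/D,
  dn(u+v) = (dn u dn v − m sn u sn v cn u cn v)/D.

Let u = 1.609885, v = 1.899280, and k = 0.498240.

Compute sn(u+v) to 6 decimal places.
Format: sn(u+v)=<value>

sn u = 0.9978902467068996, cn u = 0.06492345899013018, dn u = 0.8676423576800748
sn v = 0.9826936213756876, cn v = -0.1852383505312462, dn v = 0.8719374570470885
m = k² = 0.2482430976
D = 1 − m·sn²u·sn²v = 0.7612853834872733
sn(u+v) = (sn u·cn v·dn v + sn v·cn u·dn u)/D = -0.1058200280736926/0.7612853834872733 = -0.1390017861487835

sn(u+v)=-0.139002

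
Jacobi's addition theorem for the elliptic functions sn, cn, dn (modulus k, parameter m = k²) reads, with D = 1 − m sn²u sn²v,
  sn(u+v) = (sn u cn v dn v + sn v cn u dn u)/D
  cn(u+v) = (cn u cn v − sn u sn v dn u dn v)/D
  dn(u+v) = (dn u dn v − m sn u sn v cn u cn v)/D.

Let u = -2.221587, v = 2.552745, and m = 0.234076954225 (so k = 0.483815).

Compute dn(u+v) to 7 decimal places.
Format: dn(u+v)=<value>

dn(u+v)=0.9876505

sn u = -0.8862143916697814, cn u = -0.4632753522446012, dn u = 0.9034166204857922
sn v = 0.7061885550466829, cn v = -0.7080238164928339, dn v = 0.9398219460821462
m = k² = 0.234076954225
D = 1 − m·sn²u·sn²v = 0.9083193667341051
dn(u+v) = (dn u·dn v − m·sn u·sn v·cn u·cn v)/D = 0.8971020720368429/0.9083193667341051 = 0.9876504948500721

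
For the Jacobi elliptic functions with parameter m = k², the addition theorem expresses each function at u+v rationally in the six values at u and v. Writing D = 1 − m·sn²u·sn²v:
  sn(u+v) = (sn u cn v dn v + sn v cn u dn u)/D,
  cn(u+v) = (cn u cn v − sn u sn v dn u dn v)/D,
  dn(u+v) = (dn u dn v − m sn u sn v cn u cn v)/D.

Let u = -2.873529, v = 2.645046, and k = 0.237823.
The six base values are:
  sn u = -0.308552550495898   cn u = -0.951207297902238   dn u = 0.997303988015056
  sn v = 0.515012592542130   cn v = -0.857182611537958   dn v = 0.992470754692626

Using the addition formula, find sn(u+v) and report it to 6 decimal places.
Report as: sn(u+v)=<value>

sn(u+v)=-0.226392

m = k² = 0.056559779329
D = 1 − m·sn²u·sn²v = 0.9985717583825129
sn(u+v) = (sn u·cn v·dn v + sn v·cn u·dn u)/D = -0.2260685021605367/0.9985717583825129 = -0.2263918444145893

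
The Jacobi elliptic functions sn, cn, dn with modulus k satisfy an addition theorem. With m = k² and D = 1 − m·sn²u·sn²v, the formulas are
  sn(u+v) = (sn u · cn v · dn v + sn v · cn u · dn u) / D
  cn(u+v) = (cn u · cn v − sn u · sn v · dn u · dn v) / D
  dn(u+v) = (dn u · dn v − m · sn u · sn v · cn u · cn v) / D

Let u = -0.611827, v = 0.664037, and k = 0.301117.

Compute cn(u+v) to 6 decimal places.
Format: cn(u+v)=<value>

sn u = -0.5717356738668564, cn u = 0.8204378826139196, dn u = 0.9850691167534338
sn v = 0.6131102588273295, cn v = 0.7899973484263634, dn v = 0.9828103697802289
m = k² = 0.090671447689
D = 1 − m·sn²u·sn²v = 0.9888586376700375
cn(u+v) = (cn u·cn v − sn u·sn v·dn u·dn v)/D = 0.9875112976984519/0.9888586376700375 = 0.9986374796960259

cn(u+v)=0.998637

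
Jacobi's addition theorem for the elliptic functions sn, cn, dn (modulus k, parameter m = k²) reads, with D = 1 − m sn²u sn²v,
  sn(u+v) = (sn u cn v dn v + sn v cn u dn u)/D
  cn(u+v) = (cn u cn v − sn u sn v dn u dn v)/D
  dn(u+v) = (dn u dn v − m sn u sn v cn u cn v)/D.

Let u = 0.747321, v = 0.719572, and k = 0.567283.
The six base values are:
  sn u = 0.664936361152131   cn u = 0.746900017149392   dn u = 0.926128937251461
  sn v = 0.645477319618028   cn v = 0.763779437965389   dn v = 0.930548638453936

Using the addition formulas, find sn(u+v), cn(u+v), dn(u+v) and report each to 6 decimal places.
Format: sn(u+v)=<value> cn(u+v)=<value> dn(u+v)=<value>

m = k² = 0.321810002089
D = 1 − m·sn²u·sn²v = 0.940718159741089
sn(u+v) = (sn u·cn v·dn v + sn v·cn u·dn u)/D = 0.9190860869898124/0.940718159741089 = 0.9770047250313204
cn(u+v) = (cn u·cn v − sn u·sn v·dn u·dn v)/D = 0.2005777175271871/0.940718159741089 = 0.2132176523331829
dn(u+v) = (dn u·dn v − m·sn u·sn v·cn u·cn v)/D = 0.7830144042038527/0.940718159741089 = 0.8323581256466435

sn(u+v)=0.977005 cn(u+v)=0.213218 dn(u+v)=0.832358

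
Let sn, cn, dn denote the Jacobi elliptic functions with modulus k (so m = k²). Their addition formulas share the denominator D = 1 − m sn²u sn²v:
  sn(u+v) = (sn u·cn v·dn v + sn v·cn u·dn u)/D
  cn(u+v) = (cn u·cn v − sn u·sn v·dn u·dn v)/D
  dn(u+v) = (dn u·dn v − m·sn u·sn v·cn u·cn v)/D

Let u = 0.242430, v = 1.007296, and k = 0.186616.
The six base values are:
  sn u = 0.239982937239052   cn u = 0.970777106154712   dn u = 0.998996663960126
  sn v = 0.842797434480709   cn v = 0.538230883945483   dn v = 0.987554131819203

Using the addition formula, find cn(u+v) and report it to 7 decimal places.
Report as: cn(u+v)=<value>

m = k² = 0.034825531456
D = 1 − m·sn²u·sn²v = 0.9985753607951245
cn(u+v) = (cn u·cn v − sn u·sn v·dn u·dn v)/D = 0.3229628862232623/0.9985753607951245 = 0.323423648232318

cn(u+v)=0.3234236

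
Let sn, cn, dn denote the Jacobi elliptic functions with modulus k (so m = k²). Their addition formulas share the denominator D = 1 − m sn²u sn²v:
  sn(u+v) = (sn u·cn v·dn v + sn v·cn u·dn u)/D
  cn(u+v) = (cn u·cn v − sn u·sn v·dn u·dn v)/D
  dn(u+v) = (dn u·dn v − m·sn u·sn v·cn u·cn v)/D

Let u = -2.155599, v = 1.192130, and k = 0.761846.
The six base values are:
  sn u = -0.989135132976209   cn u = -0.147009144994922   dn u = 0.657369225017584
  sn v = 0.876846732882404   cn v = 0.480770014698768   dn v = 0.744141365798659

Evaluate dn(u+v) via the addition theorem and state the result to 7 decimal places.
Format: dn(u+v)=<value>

dn(u+v)=0.8051189

m = k² = 0.580409327716
D = 1 − m·sn²u·sn²v = 0.5633906667813656
dn(u+v) = (dn u·dn v − m·sn u·sn v·cn u·cn v)/D = 0.453596494752862/0.5633906667813656 = 0.8051189369966768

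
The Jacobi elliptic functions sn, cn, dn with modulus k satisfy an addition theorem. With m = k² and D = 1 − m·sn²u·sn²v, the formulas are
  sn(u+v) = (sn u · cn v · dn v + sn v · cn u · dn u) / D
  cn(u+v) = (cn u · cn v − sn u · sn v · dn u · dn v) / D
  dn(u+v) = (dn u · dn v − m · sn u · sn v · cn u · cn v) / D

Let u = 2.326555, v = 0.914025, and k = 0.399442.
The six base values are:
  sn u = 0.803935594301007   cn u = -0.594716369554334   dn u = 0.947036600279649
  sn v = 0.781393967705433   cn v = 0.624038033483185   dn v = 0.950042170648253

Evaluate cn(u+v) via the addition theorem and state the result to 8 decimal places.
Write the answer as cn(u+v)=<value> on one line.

m = k² = 0.159553911364
D = 1 − m·sn²u·sn²v = 0.9370363235580914
cn(u+v) = (cn u·cn v − sn u·sn v·dn u·dn v)/D = -0.9363240789994987/0.9370363235580914 = -0.9992398965326252

cn(u+v)=-0.99923990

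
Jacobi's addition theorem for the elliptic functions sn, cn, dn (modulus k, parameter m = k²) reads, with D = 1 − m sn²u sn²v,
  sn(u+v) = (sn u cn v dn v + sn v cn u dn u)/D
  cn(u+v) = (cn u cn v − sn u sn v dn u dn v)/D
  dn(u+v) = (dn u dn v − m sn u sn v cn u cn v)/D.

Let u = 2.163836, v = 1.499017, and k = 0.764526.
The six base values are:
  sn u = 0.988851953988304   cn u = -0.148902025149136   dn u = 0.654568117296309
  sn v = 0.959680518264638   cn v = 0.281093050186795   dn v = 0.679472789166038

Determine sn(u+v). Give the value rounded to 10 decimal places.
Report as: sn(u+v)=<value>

sn(u+v)=0.2012782271

m = k² = 0.584500004676
D = 1 − m·sn²u·sn²v = 0.4736187291127614
sn(u+v) = (sn u·cn v·dn v + sn v·cn u·dn u)/D = 0.09532913813831107/0.4736187291127614 = 0.2012782271446336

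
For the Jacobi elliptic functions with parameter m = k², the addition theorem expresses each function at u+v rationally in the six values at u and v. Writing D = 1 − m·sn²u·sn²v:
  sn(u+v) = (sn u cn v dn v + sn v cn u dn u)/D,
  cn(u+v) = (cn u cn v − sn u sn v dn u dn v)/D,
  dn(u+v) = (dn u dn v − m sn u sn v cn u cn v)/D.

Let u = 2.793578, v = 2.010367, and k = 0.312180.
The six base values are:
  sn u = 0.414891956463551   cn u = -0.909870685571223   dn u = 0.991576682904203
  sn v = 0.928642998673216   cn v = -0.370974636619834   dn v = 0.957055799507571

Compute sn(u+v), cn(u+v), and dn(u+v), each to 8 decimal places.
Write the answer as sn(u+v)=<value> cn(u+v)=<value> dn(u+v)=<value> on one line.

sn(u+v)=-0.99959356 cn(u+v)=-0.02850815 dn(u+v)=0.95006466

m = k² = 0.0974563524
D = 1 − m·sn²u·sn²v = 0.9855330240132456
sn(u+v) = (sn u·cn v·dn v + sn v·cn u·dn u)/D = -0.9851324640807635/0.9855330240132456 = -0.9995935601114096
cn(u+v) = (cn u·cn v − sn u·sn v·dn u·dn v)/D = -0.02809572271459949/0.9855330240132456 = -0.02850814942779825
dn(u+v) = (dn u·dn v − m·sn u·sn v·cn u·cn v)/D = 0.9363200940677688/0.9855330240132456 = 0.9500646566412621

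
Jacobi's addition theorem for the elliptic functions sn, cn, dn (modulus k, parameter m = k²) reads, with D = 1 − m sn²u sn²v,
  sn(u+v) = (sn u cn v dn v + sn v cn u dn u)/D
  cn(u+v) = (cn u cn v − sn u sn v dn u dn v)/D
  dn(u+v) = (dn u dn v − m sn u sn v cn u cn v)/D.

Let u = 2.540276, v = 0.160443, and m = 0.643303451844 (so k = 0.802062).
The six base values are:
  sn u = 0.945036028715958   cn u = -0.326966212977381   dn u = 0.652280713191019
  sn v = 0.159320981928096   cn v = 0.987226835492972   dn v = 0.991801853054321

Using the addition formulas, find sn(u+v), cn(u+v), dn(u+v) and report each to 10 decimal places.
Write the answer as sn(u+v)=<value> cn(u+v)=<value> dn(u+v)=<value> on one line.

m = k² = 0.643303451844
D = 1 − m·sn²u·sn²v = 0.9854166075743045
sn(u+v) = (sn u·cn v·dn v + sn v·cn u·dn u)/D = 0.8913373604799214/0.9854166075743045 = 0.9045284538831064
cn(u+v) = (cn u·cn v − sn u·sn v·dn u·dn v)/D = -0.4201947171204528/0.9854166075743045 = -0.4264132691601388
dn(u+v) = (dn u·dn v − m·sn u·sn v·cn u·cn v)/D = 0.678198120593699/0.9854166075743045 = 0.6882349205207201

sn(u+v)=0.9045284539 cn(u+v)=-0.4264132692 dn(u+v)=0.6882349205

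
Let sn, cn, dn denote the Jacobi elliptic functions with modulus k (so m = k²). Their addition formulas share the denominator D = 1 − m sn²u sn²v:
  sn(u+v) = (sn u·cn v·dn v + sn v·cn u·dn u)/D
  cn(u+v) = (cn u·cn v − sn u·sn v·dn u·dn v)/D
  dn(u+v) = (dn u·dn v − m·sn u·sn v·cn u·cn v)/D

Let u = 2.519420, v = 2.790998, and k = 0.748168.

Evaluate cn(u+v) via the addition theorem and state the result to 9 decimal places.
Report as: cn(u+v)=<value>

sn u = 0.9133858146634327, cn u = -0.4070950178663667, dn u = 0.7300759260893248
sn v = 0.8103556490623301, cn v = -0.5859383261340477, dn v = 0.7952496061631232
m = k² = 0.559755356224
D = 1 − m·sn²u·sn²v = 0.6933393082852332
cn(u+v) = (cn u·cn v − sn u·sn v·dn u·dn v)/D = -0.1912031101367308/0.6933393082852332 = -0.2757713400234213

cn(u+v)=-0.275771340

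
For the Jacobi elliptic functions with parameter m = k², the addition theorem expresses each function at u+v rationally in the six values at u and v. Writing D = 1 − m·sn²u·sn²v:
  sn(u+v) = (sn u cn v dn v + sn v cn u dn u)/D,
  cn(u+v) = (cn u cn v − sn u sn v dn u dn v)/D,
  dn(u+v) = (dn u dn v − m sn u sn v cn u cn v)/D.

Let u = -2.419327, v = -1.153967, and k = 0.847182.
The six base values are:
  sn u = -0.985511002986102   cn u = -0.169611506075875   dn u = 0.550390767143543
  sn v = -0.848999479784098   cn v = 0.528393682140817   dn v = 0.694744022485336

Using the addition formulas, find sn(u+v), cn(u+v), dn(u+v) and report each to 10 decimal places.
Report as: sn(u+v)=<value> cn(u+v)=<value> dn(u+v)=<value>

m = k² = 0.717717341124
D = 1 − m·sn²u·sn²v = 0.4975518601884682
sn(u+v) = (sn u·cn v·dn v + sn v·cn u·dn u)/D = -0.2825231505245184/0.4975518601884682 = -0.5678265385592191
cn(u+v) = (cn u·cn v − sn u·sn v·dn u·dn v)/D = -0.4095589371442227/0.4975518601884682 = -0.8231482382340715
dn(u+v) = (dn u·dn v − m·sn u·sn v·cn u·cn v)/D = 0.4361996513767283/0.4975518601884682 = 0.8766918311017866

sn(u+v)=-0.5678265386 cn(u+v)=-0.8231482382 dn(u+v)=0.8766918311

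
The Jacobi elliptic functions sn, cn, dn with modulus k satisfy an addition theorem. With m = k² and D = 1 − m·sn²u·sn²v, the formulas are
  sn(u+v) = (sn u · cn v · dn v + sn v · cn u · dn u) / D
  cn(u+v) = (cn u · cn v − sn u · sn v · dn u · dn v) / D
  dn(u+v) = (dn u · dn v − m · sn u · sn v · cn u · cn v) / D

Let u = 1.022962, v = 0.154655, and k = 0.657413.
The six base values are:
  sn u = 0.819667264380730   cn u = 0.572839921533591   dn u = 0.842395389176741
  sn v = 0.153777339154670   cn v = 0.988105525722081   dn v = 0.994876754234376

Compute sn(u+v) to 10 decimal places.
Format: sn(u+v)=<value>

sn(u+v)=0.8860589238

m = k² = 0.432191852569
D = 1 − m·sn²u·sn²v = 0.9931334839290873
sn(u+v) = (sn u·cn v·dn v + sn v·cn u·dn u)/D = 0.8799747859112352/0.9931334839290873 = 0.8860589237509466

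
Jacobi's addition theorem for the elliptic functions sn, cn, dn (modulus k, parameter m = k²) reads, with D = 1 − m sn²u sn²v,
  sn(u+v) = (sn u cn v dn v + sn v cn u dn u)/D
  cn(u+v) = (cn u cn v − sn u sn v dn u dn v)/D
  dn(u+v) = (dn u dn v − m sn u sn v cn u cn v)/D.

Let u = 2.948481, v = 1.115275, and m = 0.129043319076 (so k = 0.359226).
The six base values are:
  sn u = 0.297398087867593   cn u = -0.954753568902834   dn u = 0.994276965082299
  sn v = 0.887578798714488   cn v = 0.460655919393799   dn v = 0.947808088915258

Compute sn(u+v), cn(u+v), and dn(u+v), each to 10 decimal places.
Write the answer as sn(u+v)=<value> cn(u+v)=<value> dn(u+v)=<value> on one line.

m = k² = 0.129043319076
D = 1 − m·sn²u·sn²v = 0.9910086333372801
sn(u+v) = (sn u·cn v·dn v + sn v·cn u·dn u)/D = -0.7127212248182113/0.9910086333372801 = -0.7191877051747576
cn(u+v) = (cn u·cn v − sn u·sn v·dn u·dn v)/D = -0.6885684911776405/0.9910086333372801 = -0.6948158351142163
dn(u+v) = (dn u·dn v − m·sn u·sn v·cn u·cn v)/D = 0.9573650177834827/0.9910086333372801 = 0.9660511377781841

sn(u+v)=-0.7191877052 cn(u+v)=-0.6948158351 dn(u+v)=0.9660511378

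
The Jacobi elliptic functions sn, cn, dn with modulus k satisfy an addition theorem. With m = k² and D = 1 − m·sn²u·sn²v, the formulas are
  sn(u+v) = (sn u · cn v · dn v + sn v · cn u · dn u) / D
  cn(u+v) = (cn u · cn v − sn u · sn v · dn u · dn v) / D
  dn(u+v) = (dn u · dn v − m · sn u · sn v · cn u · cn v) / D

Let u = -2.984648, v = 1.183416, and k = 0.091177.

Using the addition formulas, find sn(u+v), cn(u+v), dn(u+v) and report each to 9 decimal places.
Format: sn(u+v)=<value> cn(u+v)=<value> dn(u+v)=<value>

sn(u+v)=-0.974519947 cn(u+v)=-0.224300855 dn(u+v)=0.996044678

sn u = -0.1627710851337412, cn u = -0.9866638606153488, dn u = 0.9998898666030761
sn v = 0.9252459679084646, cn v = 0.3793677620319478, dn v = 0.9964352443074381
m = k² = 0.008313245329
D = 1 − m·sn²u·sn²v = 0.9998114443645551
sn(u+v) = (sn u·cn v·dn v + sn v·cn u·dn u)/D = -0.9743361954549806/0.9998114443645551 = -0.9745199466827811
cn(u+v) = (cn u·cn v − sn u·sn v·dn u·dn v)/D = -0.2242585617287592/0.9998114443645551 = -0.2243008549189892
dn(u+v) = (dn u·dn v − m·sn u·sn v·cn u·cn v)/D = 0.9958568685307658/0.9998114443645551 = 0.996044678368027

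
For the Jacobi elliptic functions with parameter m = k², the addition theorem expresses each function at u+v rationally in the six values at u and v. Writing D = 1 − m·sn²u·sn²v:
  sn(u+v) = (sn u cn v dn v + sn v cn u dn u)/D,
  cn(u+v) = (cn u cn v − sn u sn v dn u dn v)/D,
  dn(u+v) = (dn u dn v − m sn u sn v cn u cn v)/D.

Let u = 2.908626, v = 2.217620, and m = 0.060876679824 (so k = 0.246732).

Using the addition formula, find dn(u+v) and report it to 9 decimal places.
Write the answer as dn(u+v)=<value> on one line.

sn u = 0.2785306685491873, cn u = -0.9604273354489359, dn u = 0.9976358192067732
sn v = 0.8224832472980764, cn v = -0.5687893352674707, dn v = 0.9791926384803569
m = k² = 0.060876679824
D = 1 − m·sn²u·sn²v = 0.9968051452150206
dn(u+v) = (dn u·dn v − m·sn u·sn v·cn u·cn v)/D = 0.9692591934519537/0.9968051452150206 = 0.9723657608557739

dn(u+v)=0.972365761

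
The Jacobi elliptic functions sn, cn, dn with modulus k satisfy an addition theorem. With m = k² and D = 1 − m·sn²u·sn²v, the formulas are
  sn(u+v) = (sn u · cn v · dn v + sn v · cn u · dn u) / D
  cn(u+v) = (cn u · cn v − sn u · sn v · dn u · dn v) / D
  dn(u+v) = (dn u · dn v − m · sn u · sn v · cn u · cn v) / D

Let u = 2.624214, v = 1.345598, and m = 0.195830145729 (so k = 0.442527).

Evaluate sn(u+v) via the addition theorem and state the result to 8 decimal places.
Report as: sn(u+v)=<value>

sn u = 0.6296399138566137, cn u = -0.7768871081943863, dn u = 0.9603977507148082
sn v = 0.9608895737948727, cn v = 0.2769318092460812, dn v = 0.905090221152081
m = k² = 0.195830145729
D = 1 − m·sn²u·sn²v = 0.9283178519782401
sn(u+v) = (sn u·cn v·dn v + sn v·cn u·dn u)/D = -0.559121378690638/0.9283178519782401 = -0.602295191780653

sn(u+v)=-0.60229519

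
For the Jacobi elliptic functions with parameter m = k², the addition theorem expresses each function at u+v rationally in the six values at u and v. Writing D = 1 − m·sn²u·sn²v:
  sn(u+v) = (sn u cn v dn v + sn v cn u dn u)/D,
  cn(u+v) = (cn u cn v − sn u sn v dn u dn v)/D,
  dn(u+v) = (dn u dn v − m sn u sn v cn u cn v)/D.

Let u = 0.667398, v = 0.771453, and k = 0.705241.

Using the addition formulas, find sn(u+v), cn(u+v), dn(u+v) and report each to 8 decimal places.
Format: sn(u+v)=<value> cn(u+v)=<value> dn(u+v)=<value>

sn(u+v)=0.95625167 cn(u+v)=0.29254528 dn(u+v)=0.73837726

sn u = 0.6012162142706537, cn u = 0.799086393137853, dn u = 0.9056611005777782
sn v = 0.6727709728135989, cn v = 0.7398508080278373, dn v = 0.8802740053751476
m = k² = 0.497364868081
D = 1 − m·sn²u·sn²v = 0.9186287542498257
sn(u+v) = (sn u·cn v·dn v + sn v·cn u·dn u)/D = 0.8784402829052107/0.9186287542498257 = 0.9562516727691223
cn(u+v) = (cn u·cn v − sn u·sn v·dn u·dn v)/D = 0.2687405021651927/0.9186287542498257 = 0.2925452756860987
dn(u+v) = (dn u·dn v − m·sn u·sn v·cn u·cn v)/D = 0.6782945832614088/0.9186287542498257 = 0.7383772608068648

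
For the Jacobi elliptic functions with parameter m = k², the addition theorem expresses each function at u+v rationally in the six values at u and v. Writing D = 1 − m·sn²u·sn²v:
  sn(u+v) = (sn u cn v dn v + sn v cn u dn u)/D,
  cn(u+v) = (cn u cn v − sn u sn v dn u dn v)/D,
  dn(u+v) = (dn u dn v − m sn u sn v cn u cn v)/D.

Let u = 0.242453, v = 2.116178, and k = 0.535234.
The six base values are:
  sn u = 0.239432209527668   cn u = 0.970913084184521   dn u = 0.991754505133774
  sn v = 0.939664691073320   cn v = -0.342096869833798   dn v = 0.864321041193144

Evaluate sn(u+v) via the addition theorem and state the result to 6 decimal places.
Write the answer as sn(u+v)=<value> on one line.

sn(u+v)=0.846286

m = k² = 0.286475434756
D = 1 − m·sn²u·sn²v = 0.9854989867312798
sn(u+v) = (sn u·cn v·dn v + sn v·cn u·dn u)/D = 0.8340144280558131/0.9854989867312798 = 0.8462864389359615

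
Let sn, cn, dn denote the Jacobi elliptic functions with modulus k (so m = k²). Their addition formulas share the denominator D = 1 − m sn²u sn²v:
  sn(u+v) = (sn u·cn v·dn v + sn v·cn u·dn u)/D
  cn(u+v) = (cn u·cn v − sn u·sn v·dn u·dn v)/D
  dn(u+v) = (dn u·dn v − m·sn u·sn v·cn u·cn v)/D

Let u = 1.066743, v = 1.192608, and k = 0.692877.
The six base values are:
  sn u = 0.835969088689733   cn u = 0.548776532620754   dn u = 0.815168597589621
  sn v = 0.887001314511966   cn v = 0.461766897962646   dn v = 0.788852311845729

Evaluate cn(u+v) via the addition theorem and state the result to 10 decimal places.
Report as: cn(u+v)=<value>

m = k² = 0.480078537129
D = 1 − m·sn²u·sn²v = 0.7360380942126805
cn(u+v) = (cn u·cn v − sn u·sn v·dn u·dn v)/D = -0.2234166354132028/0.7360380942126805 = -0.3035395004278758

cn(u+v)=-0.3035395004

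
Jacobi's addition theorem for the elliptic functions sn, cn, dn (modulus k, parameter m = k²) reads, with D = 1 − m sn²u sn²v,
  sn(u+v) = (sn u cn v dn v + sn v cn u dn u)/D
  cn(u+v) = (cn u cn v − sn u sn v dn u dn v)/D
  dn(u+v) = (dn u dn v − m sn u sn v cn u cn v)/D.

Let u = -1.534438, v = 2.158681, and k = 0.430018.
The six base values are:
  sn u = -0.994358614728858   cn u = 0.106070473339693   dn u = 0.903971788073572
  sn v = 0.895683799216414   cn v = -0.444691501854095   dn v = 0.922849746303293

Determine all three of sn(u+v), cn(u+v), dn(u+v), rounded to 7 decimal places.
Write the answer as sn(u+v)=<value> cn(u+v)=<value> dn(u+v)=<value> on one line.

m = k² = 0.184915480324
D = 1 − m·sn²u·sn²v = 0.8533207133775606
sn(u+v) = (sn u·cn v·dn v + sn v·cn u·dn u)/D = 0.4939506947952893/0.8533207133775606 = 0.578857031186041
cn(u+v) = (cn u·cn v − sn u·sn v·dn u·dn v)/D = 0.6958224996293523/0.8533207133775606 = 0.8154290511420861
dn(u+v) = (dn u·dn v − m·sn u·sn v·cn u·cn v)/D = 0.8264618643115818/0.8533207133775606 = 0.9685243207566498

sn(u+v)=0.5788570 cn(u+v)=0.8154291 dn(u+v)=0.9685243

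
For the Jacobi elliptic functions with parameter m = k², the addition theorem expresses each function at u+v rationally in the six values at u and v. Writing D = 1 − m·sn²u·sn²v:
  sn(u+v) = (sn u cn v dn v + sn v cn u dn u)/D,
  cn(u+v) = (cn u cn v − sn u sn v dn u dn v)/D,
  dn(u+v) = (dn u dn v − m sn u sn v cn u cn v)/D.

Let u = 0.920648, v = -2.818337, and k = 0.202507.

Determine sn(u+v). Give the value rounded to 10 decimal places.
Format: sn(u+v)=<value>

sn(u+v)=-0.9540955003

sn u = 0.7932644282942374, cn u = 0.608877283861877, dn u = 0.9870128046201793
sn v = -0.348460144559109, cn v = -0.9373235981526576, dn v = 0.9975071395666933
m = k² = 0.041009085049
D = 1 − m·sn²u·sn²v = 0.9968665536385823
sn(u+v) = (sn u·cn v·dn v + sn v·cn u·dn u)/D = -0.9511058931772923/0.9968665536385823 = -0.9540955002509988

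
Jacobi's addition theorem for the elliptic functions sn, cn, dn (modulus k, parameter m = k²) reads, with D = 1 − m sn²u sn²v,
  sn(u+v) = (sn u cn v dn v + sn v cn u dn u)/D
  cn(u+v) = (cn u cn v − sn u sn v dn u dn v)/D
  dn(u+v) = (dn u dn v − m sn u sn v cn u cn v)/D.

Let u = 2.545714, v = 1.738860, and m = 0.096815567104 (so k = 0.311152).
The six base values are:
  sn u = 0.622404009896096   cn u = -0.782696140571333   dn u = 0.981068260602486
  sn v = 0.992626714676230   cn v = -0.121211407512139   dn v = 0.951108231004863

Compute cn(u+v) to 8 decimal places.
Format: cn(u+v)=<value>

m = k² = 0.096815567104
D = 1 − m·sn²u·sn²v = 0.963045964121414
cn(u+v) = (cn u·cn v − sn u·sn v·dn u·dn v)/D = -0.4816126294654073/0.963045964121414 = -0.5000930873582779

cn(u+v)=-0.50009309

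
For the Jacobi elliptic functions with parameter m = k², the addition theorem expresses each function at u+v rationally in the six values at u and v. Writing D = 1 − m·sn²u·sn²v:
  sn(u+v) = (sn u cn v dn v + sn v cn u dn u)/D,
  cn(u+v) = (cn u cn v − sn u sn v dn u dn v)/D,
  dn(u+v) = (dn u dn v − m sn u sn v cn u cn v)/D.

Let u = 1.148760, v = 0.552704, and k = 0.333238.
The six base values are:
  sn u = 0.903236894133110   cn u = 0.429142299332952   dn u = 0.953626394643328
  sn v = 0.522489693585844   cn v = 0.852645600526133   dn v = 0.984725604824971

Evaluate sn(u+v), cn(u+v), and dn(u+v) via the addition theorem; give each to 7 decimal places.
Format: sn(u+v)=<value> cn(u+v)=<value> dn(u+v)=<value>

sn(u+v)=0.9968567 cn(u+v)=-0.0792257 dn(u+v)=0.9432123

m = k² = 0.111047564644
D = 1 − m·sn²u·sn²v = 0.9752675105588287
sn(u+v) = (sn u·cn v·dn v + sn v·cn u·dn u)/D = 0.9722019526632389/0.9752675105588287 = 0.9968567004822777
cn(u+v) = (cn u·cn v − sn u·sn v·dn u·dn v)/D = -0.07726629530008839/0.9752675105588287 = -0.07922574520688664
dn(u+v) = (dn u·dn v − m·sn u·sn v·cn u·cn v)/D = 0.9198843152705478/0.9752675105588287 = 0.9432123036103742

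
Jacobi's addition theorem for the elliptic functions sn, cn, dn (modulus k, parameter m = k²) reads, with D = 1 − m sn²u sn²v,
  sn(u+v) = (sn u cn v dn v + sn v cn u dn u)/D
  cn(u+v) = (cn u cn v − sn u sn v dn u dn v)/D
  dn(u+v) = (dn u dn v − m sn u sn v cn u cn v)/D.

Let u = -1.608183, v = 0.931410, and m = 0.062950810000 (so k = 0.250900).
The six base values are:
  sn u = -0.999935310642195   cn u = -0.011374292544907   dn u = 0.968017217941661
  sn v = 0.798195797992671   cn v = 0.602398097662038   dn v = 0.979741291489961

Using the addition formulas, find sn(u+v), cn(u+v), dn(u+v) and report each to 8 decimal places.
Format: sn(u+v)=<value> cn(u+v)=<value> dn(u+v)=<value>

sn(u+v)=-0.62396686 cn(u+v)=0.78145081 dn(u+v)=0.98766951

m = k² = 0.06295081
D = 1 − m·sn²u·sn²v = 0.9598981870749539
sn(u+v) = (sn u·cn v·dn v + sn v·cn u·dn u)/D = -0.5989446545390948/0.9598981870749539 = -0.6239668566978198
cn(u+v) = (cn u·cn v − sn u·sn v·dn u·dn v)/D = 0.7501132116879609/0.9598981870749539 = 0.7814508057086143
dn(u+v) = (dn u·dn v − m·sn u·sn v·cn u·cn v)/D = 0.9480621760517486/0.9598981870749539 = 0.9876695141395437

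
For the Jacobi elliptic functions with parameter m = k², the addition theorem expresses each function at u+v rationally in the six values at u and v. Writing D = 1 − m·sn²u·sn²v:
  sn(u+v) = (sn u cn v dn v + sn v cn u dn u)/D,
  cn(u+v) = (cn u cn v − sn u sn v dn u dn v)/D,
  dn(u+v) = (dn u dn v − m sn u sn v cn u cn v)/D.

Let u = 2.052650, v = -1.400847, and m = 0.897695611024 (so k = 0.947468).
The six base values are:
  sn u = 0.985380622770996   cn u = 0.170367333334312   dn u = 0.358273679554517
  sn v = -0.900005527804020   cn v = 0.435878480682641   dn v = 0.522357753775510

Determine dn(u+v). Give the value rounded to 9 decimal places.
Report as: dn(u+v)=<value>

dn(u+v)=0.837746519

m = k² = 0.897695611024
D = 1 − m·sn²u·sn²v = 0.2939629509783277
dn(u+v) = (dn u·dn v − m·sn u·sn v·cn u·cn v)/D = 0.246266438955482/0.2939629509783277 = 0.8377465191987338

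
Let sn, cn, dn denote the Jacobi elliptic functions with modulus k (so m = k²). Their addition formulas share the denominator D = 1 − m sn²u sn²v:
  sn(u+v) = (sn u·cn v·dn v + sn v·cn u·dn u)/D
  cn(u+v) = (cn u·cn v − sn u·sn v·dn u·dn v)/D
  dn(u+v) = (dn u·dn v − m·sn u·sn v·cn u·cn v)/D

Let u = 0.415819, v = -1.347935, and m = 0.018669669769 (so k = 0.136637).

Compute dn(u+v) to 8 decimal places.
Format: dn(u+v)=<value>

sn u = 0.4037416020998692, cn u = 0.9148730615412342, dn u = 0.9984771944760772
sn v = -0.9740868317526447, cn v = 0.2261743668192635, dn v = 0.9911031098121993
m = k² = 0.018669669769
D = 1 − m·sn²u·sn²v = 0.9971123870226393
dn(u+v) = (dn u·dn v − m·sn u·sn v·cn u·cn v)/D = 0.9911131472598352/0.9971123870226393 = 0.9939833865862225

dn(u+v)=0.99398339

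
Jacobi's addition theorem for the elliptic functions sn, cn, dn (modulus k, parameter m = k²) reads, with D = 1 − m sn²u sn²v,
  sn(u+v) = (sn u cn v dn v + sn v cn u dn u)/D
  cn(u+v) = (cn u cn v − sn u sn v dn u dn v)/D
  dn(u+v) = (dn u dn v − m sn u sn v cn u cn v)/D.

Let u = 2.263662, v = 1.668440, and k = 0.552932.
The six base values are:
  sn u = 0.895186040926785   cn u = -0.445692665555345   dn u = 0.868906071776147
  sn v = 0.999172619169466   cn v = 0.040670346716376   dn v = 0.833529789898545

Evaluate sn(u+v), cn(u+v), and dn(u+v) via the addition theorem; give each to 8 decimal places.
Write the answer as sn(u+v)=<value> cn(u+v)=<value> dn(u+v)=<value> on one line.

m = k² = 0.305733796624
D = 1 − m·sn²u·sn²v = 0.7554030141619896
sn(u+v) = (sn u·cn v·dn v + sn v·cn u·dn u)/D = -0.3565978895097066/0.7554030141619896 = -0.4720631011848693
cn(u+v) = (cn u·cn v − sn u·sn v·dn u·dn v)/D = -0.6659366779223398/0.7554030141619896 = -0.8815647613758866
dn(u+v) = (dn u·dn v − m·sn u·sn v·cn u·cn v)/D = 0.7292160009240451/0.7554030141619896 = 0.9653337188930928

sn(u+v)=-0.47206310 cn(u+v)=-0.88156476 dn(u+v)=0.96533372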